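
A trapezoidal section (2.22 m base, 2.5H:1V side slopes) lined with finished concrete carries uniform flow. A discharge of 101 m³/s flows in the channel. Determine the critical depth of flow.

At critical depth, Q² T / (g A³) = 1, i.e. A³/T = Q²/g = 101²/9.81 = 1040.
At y = 2.1 m: A³/T = 303.5 — low.
At y = 3.33 m: A³/T = 2295 — high.
At y = 2.79 m: A³/T = 1044 — close enough.

y_c = 2.79 m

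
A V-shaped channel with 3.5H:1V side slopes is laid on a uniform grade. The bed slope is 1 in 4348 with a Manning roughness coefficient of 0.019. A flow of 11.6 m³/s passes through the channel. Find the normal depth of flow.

Manning's equation rearranged: A R^(2/3) = nQ / (1·√S) = 0.019 × 11.6 / (√0.00023) = 14.53.
Try y = 2.36 m: A R^(2/3) = 21.21 — high.
Try y = 1.61 m: A R^(2/3) = 7.648 — low.
Try y = 2.05 m: A R^(2/3) = 14.57 — matches.

y_n = 2.05 m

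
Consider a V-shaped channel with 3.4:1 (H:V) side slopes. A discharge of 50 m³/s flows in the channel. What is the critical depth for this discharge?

y_c = 2.13 m

At critical depth, Q² T / (g A³) = 1, i.e. A³/T = Q²/g = 50²/9.81 = 254.8.
At y = 2.43 m: A³/T = 489.7 — high.
At y = 1.49 m: A³/T = 42.45 — low.
At y = 2.13 m: A³/T = 253.4 — matches.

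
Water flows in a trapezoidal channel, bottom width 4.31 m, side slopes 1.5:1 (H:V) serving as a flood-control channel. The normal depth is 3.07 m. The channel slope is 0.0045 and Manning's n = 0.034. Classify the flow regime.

subcritical

With bottom width b = 4.31 m and side slope z = 1.5: A = (b + zy)y = (4.31 + 1.5×3.07)×3.07 = 27.37 m²; P = b + 2y√(1+z²) = 4.31 + 2×3.07×1.803 = 15.38 m.
Hydraulic radius R = A/P = 27.37/15.38 = 1.78 m.
V = (1/n) R^(2/3) √S = (1/0.034) × 1.78^(2/3) × √0.0045 = 2.897 m/s. Hydraulic depth D_h = A/T = 27.37/13.52 = 2.024 m.
Froude number Fr = V/√(g·D_h) = 2.897/√(9.81×2.024) = 0.65, which is less than 1, so the flow is subcritical.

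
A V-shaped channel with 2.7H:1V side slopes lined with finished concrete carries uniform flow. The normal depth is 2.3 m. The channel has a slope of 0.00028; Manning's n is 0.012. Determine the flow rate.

Q = 20.9 m³/s

For a triangular section with side slope z = 2.7: A = zy² = 2.7×2.3² = 14.28 m²; P = 2y√(1+z²) = 2×2.3×2.879 = 13.24 m.
Hydraulic radius R = A/P = 14.28/13.24 = 1.078 m.
Manning's equation: Q = (1/n) A R^(2/3) S^(1/2) = (1/0.012) × 14.28 × 1.078^(2/3) × 0.00028^(1/2) = 20.9 m³/s.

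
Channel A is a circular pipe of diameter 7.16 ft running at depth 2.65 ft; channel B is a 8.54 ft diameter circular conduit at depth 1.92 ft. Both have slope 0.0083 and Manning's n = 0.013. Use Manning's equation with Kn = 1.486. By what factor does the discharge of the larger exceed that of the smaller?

1.65

Channel A: For a circular section of diameter D = 7.16 ft at depth y = 2.65 ft, the central angle is θ = 2 arccos(1 − 2y/D) = 2.616 rad. Then A = (D²/8)(θ − sin θ) = 13.55 ft² and P = Dθ/2 = 9.365 ft. Hydraulic radius R = A/P = 13.55/9.365 = 1.447 ft. Q_A = (1.486/0.013)·13.55·1.447^(2/3)·√0.0083 = 180.5 ft³/s.
Channel B: For a circular section of diameter D = 8.54 ft at depth y = 1.92 ft, the central angle is θ = 2 arccos(1 − 2y/D) = 1.976 rad. Then A = (D²/8)(θ − sin θ) = 9.636 ft² and P = Dθ/2 = 8.438 ft. Hydraulic radius R = A/P = 9.636/8.438 = 1.142 ft. Q_B = (1.486/0.013)·9.636·1.142^(2/3)·√0.0083 = 109.6 ft³/s.
The larger discharge is 180.5 ft³/s and the smaller is 109.6 ft³/s; the ratio is 1.65.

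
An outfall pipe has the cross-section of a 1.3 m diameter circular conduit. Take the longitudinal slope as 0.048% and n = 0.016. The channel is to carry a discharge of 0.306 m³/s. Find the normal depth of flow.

y_n = 0.536 m

Manning's equation rearranged: A R^(2/3) = nQ / (1·√S) = 0.016 × 0.306 / (√0.00048) = 0.2235.
Trying y = 0.671 m: A R^(2/3) = 0.331 — too large.
Trying y = 0.374 m: A R^(2/3) = 0.1133 — too small.
Trying y = 0.536 m: A R^(2/3) = 0.2234 — close enough.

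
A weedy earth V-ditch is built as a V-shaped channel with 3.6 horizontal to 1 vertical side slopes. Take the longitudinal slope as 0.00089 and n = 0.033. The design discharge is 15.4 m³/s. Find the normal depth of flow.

y_n = 2.15 m

Manning's equation rearranged: A R^(2/3) = nQ / (1·√S) = 0.033 × 15.4 / (√0.00089) = 17.03.
Trying y = 1.54 m: A R^(2/3) = 6.997 — too small.
Trying y = 2.73 m: A R^(2/3) = 32.21 — too large.
Trying y = 2.15 m: A R^(2/3) = 17.04 — matches.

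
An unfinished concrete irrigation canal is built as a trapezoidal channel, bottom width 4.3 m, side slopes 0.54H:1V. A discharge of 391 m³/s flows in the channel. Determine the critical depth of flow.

y_c = 7.04 m

At critical depth, Q² T / (g A³) = 1, i.e. A³/T = Q²/g = 391²/9.81 = 15580.
Trying y = 6.06 m: A³/T = 8910 — low.
Trying y = 8.58 m: A³/T = 33190 — high.
Trying y = 7.04 m: A³/T = 15590 — matches.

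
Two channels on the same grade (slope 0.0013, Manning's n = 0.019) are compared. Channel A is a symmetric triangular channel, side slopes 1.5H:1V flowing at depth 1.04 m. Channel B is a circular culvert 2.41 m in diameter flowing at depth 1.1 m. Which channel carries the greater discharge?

channel B

Channel A: For a triangular section with side slope z = 1.5: A = zy² = 1.5×1.04² = 1.622 m²; P = 2y√(1+z²) = 2×1.04×1.803 = 3.75 m. Hydraulic radius R = A/P = 1.622/3.75 = 0.4327 m. Q_A = (1/0.019)·1.622·0.4327^(2/3)·√0.0013 = 1.761 m³/s.
Channel B: For a circular section of diameter D = 2.41 m at depth y = 1.1 m, the central angle is θ = 2 arccos(1 − 2y/D) = 2.967 rad. Then A = (D²/8)(θ − sin θ) = 2.028 m² and P = Dθ/2 = 3.575 m. Hydraulic radius R = A/P = 2.028/3.575 = 0.5672 m. Q_B = (1/0.019)·2.028·0.5672^(2/3)·√0.0013 = 2.637 m³/s.
Q_A = 1.761 m³/s vs Q_B = 2.637 m³/s, so channel B carries more.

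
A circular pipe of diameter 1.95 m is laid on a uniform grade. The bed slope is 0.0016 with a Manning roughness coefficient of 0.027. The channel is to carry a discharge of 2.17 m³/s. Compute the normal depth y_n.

Manning's equation rearranged: A R^(2/3) = nQ / (1·√S) = 0.027 × 2.17 / (√0.0016) = 1.465.
Trying y = 0.945 m: A R^(2/3) = 0.8768 — too small.
Trying y = 1.31 m: A R^(2/3) = 1.466 — matches.

y_n = 1.31 m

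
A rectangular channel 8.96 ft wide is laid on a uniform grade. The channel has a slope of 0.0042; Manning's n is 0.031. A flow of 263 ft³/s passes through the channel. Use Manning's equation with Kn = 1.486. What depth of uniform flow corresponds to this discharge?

y_n = 5.25 ft

Manning's equation rearranged: A R^(2/3) = nQ / (1.486·√S) = 0.031 × 263 / (1.486 × √0.0042) = 84.66.
At y = 4.69 ft: A R^(2/3) = 73.04 — too small.
At y = 6.68 ft: A R^(2/3) = 115.5 — too large.
At y = 5.25 ft: A R^(2/3) = 84.73 — matches.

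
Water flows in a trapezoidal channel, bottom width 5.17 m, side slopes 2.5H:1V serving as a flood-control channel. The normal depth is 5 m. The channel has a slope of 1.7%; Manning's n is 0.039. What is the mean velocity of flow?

V = 6.57 m/s

With bottom width b = 5.17 m and side slope z = 2.5: A = (b + zy)y = (5.17 + 2.5×5)×5 = 88.35 m²; P = b + 2y√(1+z²) = 5.17 + 2×5×2.693 = 32.1 m.
Hydraulic radius R = A/P = 88.35/32.1 = 2.753 m.
From Manning's equation, V = (1/n) R^(2/3) S^(1/2) = (1/0.039) × 2.753^(2/3) × 0.017^(1/2) = 6.57 m/s.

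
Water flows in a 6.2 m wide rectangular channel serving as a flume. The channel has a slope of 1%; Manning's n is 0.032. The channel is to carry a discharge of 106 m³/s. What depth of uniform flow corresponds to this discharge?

y_n = 3.82 m

Manning's equation rearranged: A R^(2/3) = nQ / (1·√S) = 0.032 × 106 / (√0.01) = 33.92.
Trying y = 2.82 m: A R^(2/3) = 22.67 — low.
Trying y = 4.31 m: A R^(2/3) = 39.59 — high.
Trying y = 3.82 m: A R^(2/3) = 33.88 — matches.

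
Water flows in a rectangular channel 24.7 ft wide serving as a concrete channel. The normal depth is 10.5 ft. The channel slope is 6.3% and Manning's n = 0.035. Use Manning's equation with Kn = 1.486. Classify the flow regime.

supercritical

Flow area A = b·y = 24.7 × 10.5 = 259.3 ft². Wetted perimeter P = b + 2y = 24.7 + 2×10.5 = 45.7 ft.
Hydraulic radius R = A/P = 259.3/45.7 = 5.675 ft.
V = (1.486/n) R^(2/3) √S = (1.486/0.035) × 5.675^(2/3) × √0.063 = 33.91 ft/s. Hydraulic depth D_h = A/T = 259.3/24.7 = 10.5 ft.
Froude number Fr = V/√(g·D_h) = 33.91/√(32.2×10.5) = 1.84, which is greater than 1, so the flow is supercritical.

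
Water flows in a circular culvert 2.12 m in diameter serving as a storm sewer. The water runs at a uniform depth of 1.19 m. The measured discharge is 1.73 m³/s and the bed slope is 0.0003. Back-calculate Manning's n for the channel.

For a circular section of diameter D = 2.12 m at depth y = 1.19 m, the central angle is θ = 2 arccos(1 − 2y/D) = 3.387 rad. Then A = (D²/8)(θ − sin θ) = 2.04 m² and P = Dθ/2 = 3.591 m.
Hydraulic radius R = A/P = 2.04/3.591 = 0.5681 m.
Rearranging Manning's equation: n = (1/Q) A R^(2/3) S^(1/2) = (1/1.73) × 2.04 × 0.5681^(2/3) × √0.0003 = 0.014.

n = 0.014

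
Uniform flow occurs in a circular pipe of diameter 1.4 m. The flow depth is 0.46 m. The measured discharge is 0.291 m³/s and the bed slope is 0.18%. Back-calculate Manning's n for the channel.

n = 0.026

For a circular section of diameter D = 1.4 m at depth y = 0.46 m, the central angle is θ = 2 arccos(1 − 2y/D) = 2.442 rad. Then A = (D²/8)(θ − sin θ) = 0.4404 m² and P = Dθ/2 = 1.709 m.
Hydraulic radius R = A/P = 0.4404/1.709 = 0.2577 m.
Rearranging Manning's equation: n = (1/Q) A R^(2/3) S^(1/2) = (1/0.291) × 0.4404 × 0.2577^(2/3) × √0.0018 = 0.026.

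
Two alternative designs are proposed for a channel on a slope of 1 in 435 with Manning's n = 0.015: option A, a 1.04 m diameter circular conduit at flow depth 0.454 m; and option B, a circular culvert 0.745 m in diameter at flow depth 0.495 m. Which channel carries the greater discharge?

Channel A: For a circular section of diameter D = 1.04 m at depth y = 0.454 m, the central angle is θ = 2 arccos(1 − 2y/D) = 2.887 rad. Then A = (D²/8)(θ − sin θ) = 0.3563 m² and P = Dθ/2 = 1.501 m. Hydraulic radius R = A/P = 0.3563/1.501 = 0.2373 m. Q_A = (1/0.015)·0.3563·0.2373^(2/3)·√0.002299 = 0.4365 m³/s.
Channel B: For a circular section of diameter D = 0.745 m at depth y = 0.495 m, the central angle is θ = 2 arccos(1 − 2y/D) = 3.812 rad. Then A = (D²/8)(θ − sin θ) = 0.3075 m² and P = Dθ/2 = 1.42 m. Hydraulic radius R = A/P = 0.3075/1.42 = 0.2166 m. Q_B = (1/0.015)·0.3075·0.2166^(2/3)·√0.002299 = 0.3546 m³/s.
Q_A = 0.4365 m³/s vs Q_B = 0.3546 m³/s, so channel A carries more.

channel A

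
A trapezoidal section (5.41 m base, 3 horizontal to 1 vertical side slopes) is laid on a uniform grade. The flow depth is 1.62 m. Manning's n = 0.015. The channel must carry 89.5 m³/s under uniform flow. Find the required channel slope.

S = 0.006

With bottom width b = 5.41 m and side slope z = 3: A = (b + zy)y = (5.41 + 3×1.62)×1.62 = 16.64 m²; P = b + 2y√(1+z²) = 5.41 + 2×1.62×3.162 = 15.66 m.
Hydraulic radius R = A/P = 16.64/15.66 = 1.063 m.
From Manning's equation, S = [nQ / (1 A R^(2/3))]² = [0.015 × 89.5 / (1 × 16.64 × 1.063^(2/3))]² = 0.006.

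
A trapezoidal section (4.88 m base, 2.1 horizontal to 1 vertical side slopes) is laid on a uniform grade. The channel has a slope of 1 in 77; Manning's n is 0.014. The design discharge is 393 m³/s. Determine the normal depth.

y_n = 2.97 m

Manning's equation rearranged: A R^(2/3) = nQ / (1·√S) = 0.014 × 393 / (√0.01299) = 48.28.
Try y = 2.45 m: A R^(2/3) = 32.31 — short.
Try y = 3.28 m: A R^(2/3) = 59.56 — over.
Try y = 2.97 m: A R^(2/3) = 48.24 — close enough.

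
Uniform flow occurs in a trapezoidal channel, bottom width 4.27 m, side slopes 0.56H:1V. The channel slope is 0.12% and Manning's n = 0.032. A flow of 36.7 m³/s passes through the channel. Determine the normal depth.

y_n = 3.62 m

Manning's equation rearranged: A R^(2/3) = nQ / (1·√S) = 0.032 × 36.7 / (√0.0012) = 33.9.
At y = 2.84 m: A R^(2/3) = 22.23 — short.
At y = 4.33 m: A R^(2/3) = 46.66 — over.
At y = 3.62 m: A R^(2/3) = 33.9 — matches.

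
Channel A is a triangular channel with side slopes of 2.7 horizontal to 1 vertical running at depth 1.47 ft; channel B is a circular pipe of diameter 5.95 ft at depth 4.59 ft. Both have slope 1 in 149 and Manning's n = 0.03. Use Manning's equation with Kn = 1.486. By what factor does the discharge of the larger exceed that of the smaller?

7.49

Channel A: For a triangular section with side slope z = 2.7: A = zy² = 2.7×1.47² = 5.834 ft²; P = 2y√(1+z²) = 2×1.47×2.879 = 8.465 ft. Hydraulic radius R = A/P = 5.834/8.465 = 0.6892 ft. Q_A = (1.486/0.03)·5.834·0.6892^(2/3)·√0.006711 = 18.47 ft³/s.
Channel B: For a circular section of diameter D = 5.95 ft at depth y = 4.59 ft, the central angle is θ = 2 arccos(1 − 2y/D) = 4.289 rad. Then A = (D²/8)(θ − sin θ) = 23.02 ft² and P = Dθ/2 = 12.76 ft. Hydraulic radius R = A/P = 23.02/12.76 = 1.804 ft. Q_B = (1.486/0.03)·23.02·1.804^(2/3)·√0.006711 = 138.4 ft³/s.
The larger discharge is 138.4 ft³/s and the smaller is 18.47 ft³/s; the ratio is 7.49.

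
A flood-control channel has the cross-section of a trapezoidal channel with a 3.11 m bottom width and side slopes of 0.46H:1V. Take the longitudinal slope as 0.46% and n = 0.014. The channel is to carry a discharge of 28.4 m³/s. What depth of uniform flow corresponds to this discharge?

y_n = 1.6 m

Manning's equation rearranged: A R^(2/3) = nQ / (1·√S) = 0.014 × 28.4 / (√0.0046) = 5.862.
Trying y = 1.37 m: A R^(2/3) = 4.549 — short.
Trying y = 2.05 m: A R^(2/3) = 8.8 — over.
Trying y = 1.6 m: A R^(2/3) = 5.854 — ≈ 5.862.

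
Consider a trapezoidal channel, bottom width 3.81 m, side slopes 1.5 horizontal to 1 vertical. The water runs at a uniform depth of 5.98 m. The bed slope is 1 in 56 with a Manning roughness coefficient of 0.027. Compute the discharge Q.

With bottom width b = 3.81 m and side slope z = 1.5: A = (b + zy)y = (3.81 + 1.5×5.98)×5.98 = 76.42 m²; P = b + 2y√(1+z²) = 3.81 + 2×5.98×1.803 = 25.37 m.
Hydraulic radius R = A/P = 76.42/25.37 = 3.012 m.
Manning's equation: Q = (1/n) A R^(2/3) S^(1/2) = (1/0.027) × 76.42 × 3.012^(2/3) × 0.01786^(1/2) = 789 m³/s.

Q = 789 m³/s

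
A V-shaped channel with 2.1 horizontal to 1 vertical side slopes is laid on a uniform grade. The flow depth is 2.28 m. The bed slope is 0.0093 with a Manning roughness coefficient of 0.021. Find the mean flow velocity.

V = 4.68 m/s

For a triangular section with side slope z = 2.1: A = zy² = 2.1×2.28² = 10.92 m²; P = 2y√(1+z²) = 2×2.28×2.326 = 10.61 m.
Hydraulic radius R = A/P = 10.92/10.61 = 1.029 m.
From Manning's equation, V = (1/n) R^(2/3) S^(1/2) = (1/0.021) × 1.029^(2/3) × 0.0093^(1/2) = 4.68 m/s.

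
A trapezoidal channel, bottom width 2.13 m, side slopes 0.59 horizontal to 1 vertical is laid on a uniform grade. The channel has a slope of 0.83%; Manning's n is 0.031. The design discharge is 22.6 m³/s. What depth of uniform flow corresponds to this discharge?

Manning's equation rearranged: A R^(2/3) = nQ / (1·√S) = 0.031 × 22.6 / (√0.0083) = 7.69.
Trying y = 2.41 m: A R^(2/3) = 9.165 — over.
Trying y = 1.79 m: A R^(2/3) = 5.345 — short.
Trying y = 2.19 m: A R^(2/3) = 7.686 — ≈ 7.69.

y_n = 2.19 m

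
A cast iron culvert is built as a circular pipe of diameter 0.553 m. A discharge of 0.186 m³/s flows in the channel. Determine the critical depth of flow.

At critical depth, Q² T / (g A³) = 1, i.e. A³/T = Q²/g = 0.186²/9.81 = 0.003527.
Try y = 0.209 m: A³/T = 0.001072 — too small.
Try y = 0.326 m: A³/T = 0.005876 — too large.
Try y = 0.285 m: A³/T = 0.003516 — close enough.

y_c = 0.285 m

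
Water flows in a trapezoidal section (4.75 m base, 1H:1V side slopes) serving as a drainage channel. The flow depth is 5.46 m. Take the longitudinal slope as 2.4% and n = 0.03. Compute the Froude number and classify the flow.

With bottom width b = 4.75 m and side slope z = 1: A = (b + zy)y = (4.75 + 1×5.46)×5.46 = 55.75 m²; P = b + 2y√(1+z²) = 4.75 + 2×5.46×1.414 = 20.19 m.
Hydraulic radius R = A/P = 55.75/20.19 = 2.761 m.
V = (1/n) R^(2/3) √S = (1/0.03) × 2.761^(2/3) × √0.024 = 10.16 m/s. Hydraulic depth D_h = A/T = 55.75/15.67 = 3.558 m.
Froude number Fr = V/√(g·D_h) = 10.16/√(9.81×3.558) = 1.72, which is greater than 1, so the flow is supercritical.

supercritical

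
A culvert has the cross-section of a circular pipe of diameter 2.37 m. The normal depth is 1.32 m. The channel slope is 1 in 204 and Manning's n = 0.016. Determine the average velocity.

V = 3.22 m/s

For a circular section of diameter D = 2.37 m at depth y = 1.32 m, the central angle is θ = 2 arccos(1 − 2y/D) = 3.37 rad. Then A = (D²/8)(θ − sin θ) = 2.525 m² and P = Dθ/2 = 3.993 m.
Hydraulic radius R = A/P = 2.525/3.993 = 0.6323 m.
From Manning's equation, V = (1/n) R^(2/3) S^(1/2) = (1/0.016) × 0.6323^(2/3) × 0.004902^(1/2) = 3.22 m/s.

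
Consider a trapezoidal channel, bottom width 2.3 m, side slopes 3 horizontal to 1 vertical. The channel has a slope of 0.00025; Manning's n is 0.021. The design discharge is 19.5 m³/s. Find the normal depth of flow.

Manning's equation rearranged: A R^(2/3) = nQ / (1·√S) = 0.021 × 19.5 / (√0.00025) = 25.9.
At y = 1.8 m: A R^(2/3) = 13.98 — too small.
At y = 2.74 m: A R^(2/3) = 37.24 — too large.
At y = 2.35 m: A R^(2/3) = 25.91 — matches.

y_n = 2.35 m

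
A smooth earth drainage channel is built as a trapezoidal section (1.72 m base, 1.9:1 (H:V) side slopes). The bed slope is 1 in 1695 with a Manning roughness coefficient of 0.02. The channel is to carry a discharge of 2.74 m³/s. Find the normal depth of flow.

y_n = 0.937 m

Manning's equation rearranged: A R^(2/3) = nQ / (1·√S) = 0.02 × 2.74 / (√0.00059) = 2.256.
Trying y = 1.18 m: A R^(2/3) = 3.646 — too large.
Trying y = 0.937 m: A R^(2/3) = 2.257 — ≈ 2.256.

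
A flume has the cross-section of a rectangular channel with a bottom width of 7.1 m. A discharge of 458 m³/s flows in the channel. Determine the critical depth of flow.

For a rectangular channel, critical depth y_c = (q²/g)^(1/3) where q = Q/b = 458/7.1 = 64.51 m²/s.
So y_c = (64.51²/9.81)^(1/3) = 7.51 m.

y_c = 7.51 m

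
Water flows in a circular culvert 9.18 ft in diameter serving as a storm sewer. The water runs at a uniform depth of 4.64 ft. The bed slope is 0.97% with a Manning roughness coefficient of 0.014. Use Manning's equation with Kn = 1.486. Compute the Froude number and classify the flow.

supercritical

For a circular section of diameter D = 9.18 ft at depth y = 4.64 ft, the central angle is θ = 2 arccos(1 − 2y/D) = 3.163 rad. Then A = (D²/8)(θ − sin θ) = 33.55 ft² and P = Dθ/2 = 14.52 ft.
Hydraulic radius R = A/P = 33.55/14.52 = 2.311 ft.
V = (1.486/n) R^(2/3) √S = (1.486/0.014) × 2.311^(2/3) × √0.0097 = 18.27 ft/s. Hydraulic depth D_h = A/T = 33.55/9.179 = 3.655 ft.
Froude number Fr = V/√(g·D_h) = 18.27/√(32.2×3.655) = 1.68, which is greater than 1, so the flow is supercritical.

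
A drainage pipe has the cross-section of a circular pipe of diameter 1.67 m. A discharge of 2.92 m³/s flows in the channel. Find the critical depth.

At critical depth, Q² T / (g A³) = 1, i.e. A³/T = Q²/g = 2.92²/9.81 = 0.8692.
Try y = 1.02 m: A³/T = 1.691 — high.
Try y = 0.619 m: A³/T = 0.2497 — low.
Try y = 0.857 m: A³/T = 0.8688 — close enough.

y_c = 0.857 m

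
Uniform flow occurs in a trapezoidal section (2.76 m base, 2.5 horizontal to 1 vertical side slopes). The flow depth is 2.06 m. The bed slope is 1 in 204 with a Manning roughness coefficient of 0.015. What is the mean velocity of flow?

V = 5.2 m/s

With bottom width b = 2.76 m and side slope z = 2.5: A = (b + zy)y = (2.76 + 2.5×2.06)×2.06 = 16.29 m²; P = b + 2y√(1+z²) = 2.76 + 2×2.06×2.693 = 13.85 m.
Hydraulic radius R = A/P = 16.29/13.85 = 1.176 m.
From Manning's equation, V = (1/n) R^(2/3) S^(1/2) = (1/0.015) × 1.176^(2/3) × 0.004902^(1/2) = 5.2 m/s.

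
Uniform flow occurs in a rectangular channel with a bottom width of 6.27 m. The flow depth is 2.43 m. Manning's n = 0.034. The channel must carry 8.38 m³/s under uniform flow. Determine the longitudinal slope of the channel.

Flow area A = b·y = 6.27 × 2.43 = 15.24 m². Wetted perimeter P = b + 2y = 6.27 + 2×2.43 = 11.13 m.
Hydraulic radius R = A/P = 15.24/11.13 = 1.369 m.
From Manning's equation, S = [nQ / (1 A R^(2/3))]² = [0.034 × 8.38 / (1 × 15.24 × 1.369^(2/3))]² = 0.00023.

S = 0.00023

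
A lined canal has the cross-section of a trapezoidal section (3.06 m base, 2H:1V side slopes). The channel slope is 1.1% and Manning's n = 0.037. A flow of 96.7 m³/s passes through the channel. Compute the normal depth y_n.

Manning's equation rearranged: A R^(2/3) = nQ / (1·√S) = 0.037 × 96.7 / (√0.011) = 34.11.
Trying y = 2.4 m: A R^(2/3) = 23.24 — short.
Trying y = 3.29 m: A R^(2/3) = 46.66 — over.
Trying y = 2.86 m: A R^(2/3) = 34.13 — close enough.

y_n = 2.86 m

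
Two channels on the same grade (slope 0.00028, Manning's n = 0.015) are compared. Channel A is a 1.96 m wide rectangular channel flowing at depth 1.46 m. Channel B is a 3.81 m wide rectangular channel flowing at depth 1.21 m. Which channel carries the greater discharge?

Channel A: Flow area A = b·y = 1.96 × 1.46 = 2.862 m². Wetted perimeter P = b + 2y = 1.96 + 2×1.46 = 4.88 m. Hydraulic radius R = A/P = 2.862/4.88 = 0.5864 m. Q_A = (1/0.015)·2.862·0.5864^(2/3)·√0.00028 = 2.236 m³/s.
Channel B: Flow area A = b·y = 3.81 × 1.21 = 4.61 m². Wetted perimeter P = b + 2y = 3.81 + 2×1.21 = 6.23 m. Hydraulic radius R = A/P = 4.61/6.23 = 0.74 m. Q_B = (1/0.015)·4.61·0.74^(2/3)·√0.00028 = 4.207 m³/s.
Q_A = 2.236 m³/s vs Q_B = 4.207 m³/s, so channel B carries more.

channel B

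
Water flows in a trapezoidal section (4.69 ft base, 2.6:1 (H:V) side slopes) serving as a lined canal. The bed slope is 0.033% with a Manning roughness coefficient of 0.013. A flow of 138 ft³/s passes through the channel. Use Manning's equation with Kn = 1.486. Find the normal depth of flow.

Manning's equation rearranged: A R^(2/3) = nQ / (1.486·√S) = 0.013 × 138 / (1.486 × √0.00033) = 66.46.
Try y = 3.91 ft: A R^(2/3) = 98.08 — over.
Try y = 3.29 ft: A R^(2/3) = 66.67 — close enough.

y_n = 3.29 ft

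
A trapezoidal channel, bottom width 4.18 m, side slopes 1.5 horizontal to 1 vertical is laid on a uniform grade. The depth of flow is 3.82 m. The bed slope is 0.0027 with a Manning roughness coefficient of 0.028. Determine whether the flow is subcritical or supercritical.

subcritical

With bottom width b = 4.18 m and side slope z = 1.5: A = (b + zy)y = (4.18 + 1.5×3.82)×3.82 = 37.86 m²; P = b + 2y√(1+z²) = 4.18 + 2×3.82×1.803 = 17.95 m.
Hydraulic radius R = A/P = 37.86/17.95 = 2.109 m.
V = (1/n) R^(2/3) √S = (1/0.028) × 2.109^(2/3) × √0.0027 = 3.052 m/s. Hydraulic depth D_h = A/T = 37.86/15.64 = 2.42 m.
Froude number Fr = V/√(g·D_h) = 3.052/√(9.81×2.42) = 0.626, which is less than 1, so the flow is subcritical.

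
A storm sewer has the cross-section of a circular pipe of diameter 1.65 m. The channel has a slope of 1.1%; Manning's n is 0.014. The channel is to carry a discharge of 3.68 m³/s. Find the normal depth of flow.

Manning's equation rearranged: A R^(2/3) = nQ / (1·√S) = 0.014 × 3.68 / (√0.011) = 0.4912.
Try y = 0.556 m: A R^(2/3) = 0.29 — too small.
Try y = 0.902 m: A R^(2/3) = 0.6872 — too large.
Try y = 0.741 m: A R^(2/3) = 0.4918 — matches.

y_n = 0.741 m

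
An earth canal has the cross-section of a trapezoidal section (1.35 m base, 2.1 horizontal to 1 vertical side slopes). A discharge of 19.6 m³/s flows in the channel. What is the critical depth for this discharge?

y_c = 1.49 m

At critical depth, Q² T / (g A³) = 1, i.e. A³/T = Q²/g = 19.6²/9.81 = 39.16.
Try y = 1.81 m: A³/T = 90.53 — high.
Try y = 1.49 m: A³/T = 39.07 — close enough.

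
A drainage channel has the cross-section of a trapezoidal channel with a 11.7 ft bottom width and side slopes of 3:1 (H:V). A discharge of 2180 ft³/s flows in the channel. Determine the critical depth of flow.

y_c = 6.33 ft

At critical depth, Q² T / (g A³) = 1, i.e. A³/T = Q²/g = 2180²/32.2 = 147600.
At y = 7.24 ft: A³/T = 256900 — high.
At y = 5.12 ft: A³/T = 62690 — low.
At y = 6.33 ft: A³/T = 147600 — ≈ 147600.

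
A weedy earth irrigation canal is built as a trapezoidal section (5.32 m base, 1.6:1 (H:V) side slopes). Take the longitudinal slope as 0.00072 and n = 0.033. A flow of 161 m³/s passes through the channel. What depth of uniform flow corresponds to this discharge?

Manning's equation rearranged: A R^(2/3) = nQ / (1·√S) = 0.033 × 161 / (√0.00072) = 198.
At y = 7.63 m: A R^(2/3) = 332.5 — over.
At y = 5.23 m: A R^(2/3) = 144.1 — short.
At y = 6.05 m: A R^(2/3) = 198 — matches.

y_n = 6.05 m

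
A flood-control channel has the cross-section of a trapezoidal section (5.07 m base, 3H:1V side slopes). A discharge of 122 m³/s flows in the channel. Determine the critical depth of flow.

y_c = 2.49 m

At critical depth, Q² T / (g A³) = 1, i.e. A³/T = Q²/g = 122²/9.81 = 1517.
Trying y = 2.72 m: A³/T = 2179 — high.
Trying y = 1.99 m: A³/T = 623.4 — low.
Trying y = 2.49 m: A³/T = 1521 — close enough.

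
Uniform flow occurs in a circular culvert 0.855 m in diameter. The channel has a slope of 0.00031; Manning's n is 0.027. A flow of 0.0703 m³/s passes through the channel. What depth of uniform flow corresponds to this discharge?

Manning's equation rearranged: A R^(2/3) = nQ / (1·√S) = 0.027 × 0.0703 / (√0.00031) = 0.1078.
Trying y = 0.495 m: A R^(2/3) = 0.1305 — too large.
Trying y = 0.326 m: A R^(2/3) = 0.06333 — too small.
Trying y = 0.44 m: A R^(2/3) = 0.1077 — ≈ 0.1078.

y_n = 0.44 m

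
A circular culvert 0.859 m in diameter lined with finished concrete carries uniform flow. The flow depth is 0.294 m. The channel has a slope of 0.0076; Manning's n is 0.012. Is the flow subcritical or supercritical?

For a circular section of diameter D = 0.859 m at depth y = 0.294 m, the central angle is θ = 2 arccos(1 − 2y/D) = 2.5 rad. Then A = (D²/8)(θ − sin θ) = 0.1753 m² and P = Dθ/2 = 1.074 m.
Hydraulic radius R = A/P = 0.1753/1.074 = 0.1633 m.
V = (1/n) R^(2/3) √S = (1/0.012) × 0.1633^(2/3) × √0.0076 = 2.171 m/s. Hydraulic depth D_h = A/T = 0.1753/0.8151 = 0.2151 m.
Froude number Fr = V/√(g·D_h) = 2.171/√(9.81×0.2151) = 1.49, which is greater than 1, so the flow is supercritical.

supercritical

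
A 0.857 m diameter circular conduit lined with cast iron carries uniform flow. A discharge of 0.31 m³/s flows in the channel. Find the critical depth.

y_c = 0.326 m

At critical depth, Q² T / (g A³) = 1, i.e. A³/T = Q²/g = 0.31²/9.81 = 0.009796.
Try y = 0.412 m: A³/T = 0.02409 — too large.
Try y = 0.326 m: A³/T = 0.00982 — close enough.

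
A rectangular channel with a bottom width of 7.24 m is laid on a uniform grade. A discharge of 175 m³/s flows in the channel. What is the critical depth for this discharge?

y_c = 3.91 m

For a rectangular channel, critical depth y_c = (q²/g)^(1/3) where q = Q/b = 175/7.24 = 24.17 m²/s.
So y_c = (24.17²/9.81)^(1/3) = 3.91 m.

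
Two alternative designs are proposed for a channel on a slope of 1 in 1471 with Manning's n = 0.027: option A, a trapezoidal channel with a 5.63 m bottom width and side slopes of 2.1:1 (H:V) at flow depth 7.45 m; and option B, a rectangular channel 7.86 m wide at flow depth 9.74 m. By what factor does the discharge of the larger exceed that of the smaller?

2.6

Channel A: With bottom width b = 5.63 m and side slope z = 2.1: A = (b + zy)y = (5.63 + 2.1×7.45)×7.45 = 158.5 m²; P = b + 2y√(1+z²) = 5.63 + 2×7.45×2.326 = 40.29 m. Hydraulic radius R = A/P = 158.5/40.29 = 3.934 m. Q_A = (1/0.027)·158.5·3.934^(2/3)·√0.0006798 = 381.4 m³/s.
Channel B: Flow area A = b·y = 7.86 × 9.74 = 76.56 m². Wetted perimeter P = b + 2y = 7.86 + 2×9.74 = 27.34 m. Hydraulic radius R = A/P = 76.56/27.34 = 2.8 m. Q_B = (1/0.027)·76.56·2.8^(2/3)·√0.0006798 = 146.9 m³/s.
The larger discharge is 381.4 m³/s and the smaller is 146.9 m³/s; the ratio is 2.6.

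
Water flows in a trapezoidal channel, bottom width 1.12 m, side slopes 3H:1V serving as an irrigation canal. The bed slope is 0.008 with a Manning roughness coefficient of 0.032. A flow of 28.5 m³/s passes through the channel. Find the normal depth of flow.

y_n = 1.73 m

Manning's equation rearranged: A R^(2/3) = nQ / (1·√S) = 0.032 × 28.5 / (√0.008) = 10.2.
At y = 2.2 m: A R^(2/3) = 18.42 — too large.
At y = 1.51 m: A R^(2/3) = 7.35 — too small.
At y = 1.73 m: A R^(2/3) = 10.21 — matches.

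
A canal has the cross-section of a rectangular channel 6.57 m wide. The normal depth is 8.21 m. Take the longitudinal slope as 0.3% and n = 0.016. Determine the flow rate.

Flow area A = b·y = 6.57 × 8.21 = 53.94 m². Wetted perimeter P = b + 2y = 6.57 + 2×8.21 = 22.99 m.
Hydraulic radius R = A/P = 53.94/22.99 = 2.346 m.
Manning's equation: Q = (1/n) A R^(2/3) S^(1/2) = (1/0.016) × 53.94 × 2.346^(2/3) × 0.003^(1/2) = 326 m³/s.

Q = 326 m³/s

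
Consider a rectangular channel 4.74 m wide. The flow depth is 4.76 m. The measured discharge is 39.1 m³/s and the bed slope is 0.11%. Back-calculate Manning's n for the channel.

Flow area A = b·y = 4.74 × 4.76 = 22.56 m². Wetted perimeter P = b + 2y = 4.74 + 2×4.76 = 14.26 m.
Hydraulic radius R = A/P = 22.56/14.26 = 1.582 m.
Rearranging Manning's equation: n = (1/Q) A R^(2/3) S^(1/2) = (1/39.1) × 22.56 × 1.582^(2/3) × √0.0011 = 0.026.

n = 0.026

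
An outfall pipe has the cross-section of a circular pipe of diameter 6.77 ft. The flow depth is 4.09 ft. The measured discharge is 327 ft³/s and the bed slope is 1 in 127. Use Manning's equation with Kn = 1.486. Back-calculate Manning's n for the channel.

n = 0.014

For a circular section of diameter D = 6.77 ft at depth y = 4.09 ft, the central angle is θ = 2 arccos(1 − 2y/D) = 3.561 rad. Then A = (D²/8)(θ − sin θ) = 22.74 ft² and P = Dθ/2 = 12.05 ft.
Hydraulic radius R = A/P = 22.74/12.05 = 1.886 ft.
Rearranging Manning's equation: n = (1.486/Q) A R^(2/3) S^(1/2) = (1.486/327) × 22.74 × 1.886^(2/3) × √0.007874 = 0.014.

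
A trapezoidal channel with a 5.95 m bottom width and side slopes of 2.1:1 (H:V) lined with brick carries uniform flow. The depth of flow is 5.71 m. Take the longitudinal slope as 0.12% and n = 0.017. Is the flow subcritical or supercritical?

subcritical

With bottom width b = 5.95 m and side slope z = 2.1: A = (b + zy)y = (5.95 + 2.1×5.71)×5.71 = 102.4 m²; P = b + 2y√(1+z²) = 5.95 + 2×5.71×2.326 = 32.51 m.
Hydraulic radius R = A/P = 102.4/32.51 = 3.151 m.
V = (1/n) R^(2/3) √S = (1/0.017) × 3.151^(2/3) × √0.0012 = 4.38 m/s. Hydraulic depth D_h = A/T = 102.4/29.93 = 3.423 m.
Froude number Fr = V/√(g·D_h) = 4.38/√(9.81×3.423) = 0.756, which is less than 1, so the flow is subcritical.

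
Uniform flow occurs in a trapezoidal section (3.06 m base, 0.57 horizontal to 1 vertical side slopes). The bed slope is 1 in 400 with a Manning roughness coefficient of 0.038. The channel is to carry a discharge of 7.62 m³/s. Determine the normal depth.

Manning's equation rearranged: A R^(2/3) = nQ / (1·√S) = 0.038 × 7.62 / (√0.0025) = 5.791.
Trying y = 1.31 m: A R^(2/3) = 4.372 — short.
Trying y = 1.55 m: A R^(2/3) = 5.791 — matches.

y_n = 1.55 m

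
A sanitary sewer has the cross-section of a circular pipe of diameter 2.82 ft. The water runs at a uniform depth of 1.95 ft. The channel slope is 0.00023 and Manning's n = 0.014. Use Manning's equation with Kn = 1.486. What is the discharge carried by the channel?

For a circular section of diameter D = 2.82 ft at depth y = 1.95 ft, the central angle is θ = 2 arccos(1 − 2y/D) = 3.928 rad. Then A = (D²/8)(θ − sin θ) = 4.608 ft² and P = Dθ/2 = 5.538 ft.
Hydraulic radius R = A/P = 4.608/5.538 = 0.832 ft.
Manning's equation: Q = (1.486/n) A R^(2/3) S^(1/2) = (1.486/0.014) × 4.608 × 0.832^(2/3) × 0.00023^(1/2) = 6.56 ft³/s.

Q = 6.56 ft³/s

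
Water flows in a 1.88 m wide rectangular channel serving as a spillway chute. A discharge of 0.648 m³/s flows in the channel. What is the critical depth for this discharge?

y_c = 0.23 m

For a rectangular channel, critical depth y_c = (q²/g)^(1/3) where q = Q/b = 0.648/1.88 = 0.3447 m²/s.
So y_c = (0.3447²/9.81)^(1/3) = 0.23 m.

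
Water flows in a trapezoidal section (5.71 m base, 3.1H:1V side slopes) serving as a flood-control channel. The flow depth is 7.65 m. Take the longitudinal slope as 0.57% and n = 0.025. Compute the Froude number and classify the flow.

supercritical

With bottom width b = 5.71 m and side slope z = 3.1: A = (b + zy)y = (5.71 + 3.1×7.65)×7.65 = 225.1 m²; P = b + 2y√(1+z²) = 5.71 + 2×7.65×3.257 = 55.55 m.
Hydraulic radius R = A/P = 225.1/55.55 = 4.052 m.
V = (1/n) R^(2/3) √S = (1/0.025) × 4.052^(2/3) × √0.0057 = 7.676 m/s. Hydraulic depth D_h = A/T = 225.1/53.14 = 4.236 m.
Froude number Fr = V/√(g·D_h) = 7.676/√(9.81×4.236) = 1.19, which is greater than 1, so the flow is supercritical.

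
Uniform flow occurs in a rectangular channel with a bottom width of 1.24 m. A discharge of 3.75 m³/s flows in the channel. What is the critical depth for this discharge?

For a rectangular channel, critical depth y_c = (q²/g)^(1/3) where q = Q/b = 3.75/1.24 = 3.024 m²/s.
So y_c = (3.024²/9.81)^(1/3) = 0.977 m.

y_c = 0.977 m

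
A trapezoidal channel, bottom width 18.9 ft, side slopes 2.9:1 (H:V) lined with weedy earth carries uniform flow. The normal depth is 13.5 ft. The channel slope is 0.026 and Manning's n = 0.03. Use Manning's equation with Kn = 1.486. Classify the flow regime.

supercritical

With bottom width b = 18.9 ft and side slope z = 2.9: A = (b + zy)y = (18.9 + 2.9×13.5)×13.5 = 783.7 ft²; P = b + 2y√(1+z²) = 18.9 + 2×13.5×3.068 = 101.7 ft.
Hydraulic radius R = A/P = 783.7/101.7 = 7.704 ft.
V = (1.486/n) R^(2/3) √S = (1.486/0.03) × 7.704^(2/3) × √0.026 = 31.15 ft/s. Hydraulic depth D_h = A/T = 783.7/97.2 = 8.062 ft.
Froude number Fr = V/√(g·D_h) = 31.15/√(32.2×8.062) = 1.93, which is greater than 1, so the flow is supercritical.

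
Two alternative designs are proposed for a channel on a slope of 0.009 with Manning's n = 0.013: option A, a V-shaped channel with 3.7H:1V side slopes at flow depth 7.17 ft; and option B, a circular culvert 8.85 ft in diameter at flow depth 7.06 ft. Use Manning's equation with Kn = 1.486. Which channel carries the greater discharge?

channel A

Channel A: For a triangular section with side slope z = 3.7: A = zy² = 3.7×7.17² = 190.2 ft²; P = 2y√(1+z²) = 2×7.17×3.833 = 54.96 ft. Hydraulic radius R = A/P = 190.2/54.96 = 3.461 ft. Q_A = (1.486/0.013)·190.2·3.461^(2/3)·√0.009 = 4719 ft³/s.
Channel B: For a circular section of diameter D = 8.85 ft at depth y = 7.06 ft, the central angle is θ = 2 arccos(1 − 2y/D) = 4.417 rad. Then A = (D²/8)(θ − sin θ) = 52.61 ft² and P = Dθ/2 = 19.55 ft. Hydraulic radius R = A/P = 52.61/19.55 = 2.692 ft. Q_B = (1.486/0.013)·52.61·2.692^(2/3)·√0.009 = 1104 ft³/s.
Q_A = 4719 ft³/s vs Q_B = 1104 ft³/s, so channel A carries more.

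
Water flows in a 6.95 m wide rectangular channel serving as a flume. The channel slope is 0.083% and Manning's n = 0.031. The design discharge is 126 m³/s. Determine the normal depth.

y_n = 10.3 m

Manning's equation rearranged: A R^(2/3) = nQ / (1·√S) = 0.031 × 126 / (√0.00083) = 135.6.
Try y = 8.15 m: A R^(2/3) = 102.6 — low.
Try y = 12.3 m: A R^(2/3) = 166.1 — high.
Try y = 10.3 m: A R^(2/3) = 135.3 — matches.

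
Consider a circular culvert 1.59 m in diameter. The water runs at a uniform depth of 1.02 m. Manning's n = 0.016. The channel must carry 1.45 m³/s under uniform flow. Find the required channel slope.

S = 0.000848

For a circular section of diameter D = 1.59 m at depth y = 1.02 m, the central angle is θ = 2 arccos(1 − 2y/D) = 3.715 rad. Then A = (D²/8)(θ − sin θ) = 1.346 m² and P = Dθ/2 = 2.954 m.
Hydraulic radius R = A/P = 1.346/2.954 = 0.4556 m.
From Manning's equation, S = [nQ / (1 A R^(2/3))]² = [0.016 × 1.45 / (1 × 1.346 × 0.4556^(2/3))]² = 0.000848.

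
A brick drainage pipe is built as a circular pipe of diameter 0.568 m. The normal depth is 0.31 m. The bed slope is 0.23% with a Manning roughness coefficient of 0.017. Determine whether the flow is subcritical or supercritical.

For a circular section of diameter D = 0.568 m at depth y = 0.31 m, the central angle is θ = 2 arccos(1 − 2y/D) = 3.325 rad. Then A = (D²/8)(θ − sin θ) = 0.1414 m² and P = Dθ/2 = 0.9443 m.
Hydraulic radius R = A/P = 0.1414/0.9443 = 0.1498 m.
V = (1/n) R^(2/3) √S = (1/0.017) × 0.1498^(2/3) × √0.0023 = 0.7957 m/s. Hydraulic depth D_h = A/T = 0.1414/0.5656 = 0.2501 m.
Froude number Fr = V/√(g·D_h) = 0.7957/√(9.81×0.2501) = 0.508, which is less than 1, so the flow is subcritical.

subcritical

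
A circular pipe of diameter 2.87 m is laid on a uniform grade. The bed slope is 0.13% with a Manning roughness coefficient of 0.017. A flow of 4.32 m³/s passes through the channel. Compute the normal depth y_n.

y_n = 1.25 m

Manning's equation rearranged: A R^(2/3) = nQ / (1·√S) = 0.017 × 4.32 / (√0.0013) = 2.037.
Try y = 1 m: A R^(2/3) = 1.352 — short.
Try y = 1.5 m: A R^(2/3) = 2.793 — over.
Try y = 1.25 m: A R^(2/3) = 2.038 — close enough.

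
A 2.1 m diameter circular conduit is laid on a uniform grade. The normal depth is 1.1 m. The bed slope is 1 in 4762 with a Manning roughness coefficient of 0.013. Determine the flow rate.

For a circular section of diameter D = 2.1 m at depth y = 1.1 m, the central angle is θ = 2 arccos(1 − 2y/D) = 3.237 rad. Then A = (D²/8)(θ − sin θ) = 1.837 m² and P = Dθ/2 = 3.399 m.
Hydraulic radius R = A/P = 1.837/3.399 = 0.5404 m.
Manning's equation: Q = (1/n) A R^(2/3) S^(1/2) = (1/0.013) × 1.837 × 0.5404^(2/3) × 0.00021^(1/2) = 1.36 m³/s.

Q = 1.36 m³/s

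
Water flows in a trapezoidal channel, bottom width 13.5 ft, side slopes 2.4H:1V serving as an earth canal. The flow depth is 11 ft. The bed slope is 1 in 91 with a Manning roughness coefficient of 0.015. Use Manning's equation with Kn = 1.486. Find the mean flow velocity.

With bottom width b = 13.5 ft and side slope z = 2.4: A = (b + zy)y = (13.5 + 2.4×11)×11 = 438.9 ft²; P = b + 2y√(1+z²) = 13.5 + 2×11×2.6 = 70.7 ft.
Hydraulic radius R = A/P = 438.9/70.7 = 6.208 ft.
From Manning's equation, V = (1.486/n) R^(2/3) S^(1/2) = (1.486/0.015) × 6.208^(2/3) × 0.01099^(1/2) = 35.1 ft/s.

V = 35.1 ft/s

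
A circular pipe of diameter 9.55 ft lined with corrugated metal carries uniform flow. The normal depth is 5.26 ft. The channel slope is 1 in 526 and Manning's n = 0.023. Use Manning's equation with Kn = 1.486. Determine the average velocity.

V = 5.23 ft/s

For a circular section of diameter D = 9.55 ft at depth y = 5.26 ft, the central angle is θ = 2 arccos(1 − 2y/D) = 3.345 rad. Then A = (D²/8)(θ − sin θ) = 40.44 ft² and P = Dθ/2 = 15.97 ft.
Hydraulic radius R = A/P = 40.44/15.97 = 2.532 ft.
From Manning's equation, V = (1.486/n) R^(2/3) S^(1/2) = (1.486/0.023) × 2.532^(2/3) × 0.001901^(1/2) = 5.23 ft/s.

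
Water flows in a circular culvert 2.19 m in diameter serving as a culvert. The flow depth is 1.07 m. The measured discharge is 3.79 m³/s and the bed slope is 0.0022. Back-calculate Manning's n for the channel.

For a circular section of diameter D = 2.19 m at depth y = 1.07 m, the central angle is θ = 2 arccos(1 − 2y/D) = 3.096 rad. Then A = (D²/8)(θ − sin θ) = 1.829 m² and P = Dθ/2 = 3.39 m.
Hydraulic radius R = A/P = 1.829/3.39 = 0.5394 m.
Rearranging Manning's equation: n = (1/Q) A R^(2/3) S^(1/2) = (1/3.79) × 1.829 × 0.5394^(2/3) × √0.0022 = 0.015.

n = 0.015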